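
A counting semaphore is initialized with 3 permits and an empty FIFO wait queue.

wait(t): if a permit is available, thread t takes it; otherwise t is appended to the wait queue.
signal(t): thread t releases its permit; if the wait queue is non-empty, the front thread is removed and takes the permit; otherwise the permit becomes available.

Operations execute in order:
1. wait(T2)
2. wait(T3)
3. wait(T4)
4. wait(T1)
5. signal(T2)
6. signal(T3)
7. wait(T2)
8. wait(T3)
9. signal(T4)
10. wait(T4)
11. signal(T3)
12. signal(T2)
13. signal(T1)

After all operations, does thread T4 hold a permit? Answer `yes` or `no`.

Answer: yes

Derivation:
Step 1: wait(T2) -> count=2 queue=[] holders={T2}
Step 2: wait(T3) -> count=1 queue=[] holders={T2,T3}
Step 3: wait(T4) -> count=0 queue=[] holders={T2,T3,T4}
Step 4: wait(T1) -> count=0 queue=[T1] holders={T2,T3,T4}
Step 5: signal(T2) -> count=0 queue=[] holders={T1,T3,T4}
Step 6: signal(T3) -> count=1 queue=[] holders={T1,T4}
Step 7: wait(T2) -> count=0 queue=[] holders={T1,T2,T4}
Step 8: wait(T3) -> count=0 queue=[T3] holders={T1,T2,T4}
Step 9: signal(T4) -> count=0 queue=[] holders={T1,T2,T3}
Step 10: wait(T4) -> count=0 queue=[T4] holders={T1,T2,T3}
Step 11: signal(T3) -> count=0 queue=[] holders={T1,T2,T4}
Step 12: signal(T2) -> count=1 queue=[] holders={T1,T4}
Step 13: signal(T1) -> count=2 queue=[] holders={T4}
Final holders: {T4} -> T4 in holders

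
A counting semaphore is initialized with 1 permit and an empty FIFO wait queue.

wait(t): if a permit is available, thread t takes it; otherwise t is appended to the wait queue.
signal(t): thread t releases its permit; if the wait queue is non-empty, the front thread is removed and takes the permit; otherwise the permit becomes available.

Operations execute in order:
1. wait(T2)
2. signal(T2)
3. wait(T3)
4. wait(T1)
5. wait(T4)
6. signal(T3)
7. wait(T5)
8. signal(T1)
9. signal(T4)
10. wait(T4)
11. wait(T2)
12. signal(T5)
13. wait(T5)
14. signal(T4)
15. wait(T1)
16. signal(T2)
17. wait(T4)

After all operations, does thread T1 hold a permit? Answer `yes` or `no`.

Step 1: wait(T2) -> count=0 queue=[] holders={T2}
Step 2: signal(T2) -> count=1 queue=[] holders={none}
Step 3: wait(T3) -> count=0 queue=[] holders={T3}
Step 4: wait(T1) -> count=0 queue=[T1] holders={T3}
Step 5: wait(T4) -> count=0 queue=[T1,T4] holders={T3}
Step 6: signal(T3) -> count=0 queue=[T4] holders={T1}
Step 7: wait(T5) -> count=0 queue=[T4,T5] holders={T1}
Step 8: signal(T1) -> count=0 queue=[T5] holders={T4}
Step 9: signal(T4) -> count=0 queue=[] holders={T5}
Step 10: wait(T4) -> count=0 queue=[T4] holders={T5}
Step 11: wait(T2) -> count=0 queue=[T4,T2] holders={T5}
Step 12: signal(T5) -> count=0 queue=[T2] holders={T4}
Step 13: wait(T5) -> count=0 queue=[T2,T5] holders={T4}
Step 14: signal(T4) -> count=0 queue=[T5] holders={T2}
Step 15: wait(T1) -> count=0 queue=[T5,T1] holders={T2}
Step 16: signal(T2) -> count=0 queue=[T1] holders={T5}
Step 17: wait(T4) -> count=0 queue=[T1,T4] holders={T5}
Final holders: {T5} -> T1 not in holders

Answer: no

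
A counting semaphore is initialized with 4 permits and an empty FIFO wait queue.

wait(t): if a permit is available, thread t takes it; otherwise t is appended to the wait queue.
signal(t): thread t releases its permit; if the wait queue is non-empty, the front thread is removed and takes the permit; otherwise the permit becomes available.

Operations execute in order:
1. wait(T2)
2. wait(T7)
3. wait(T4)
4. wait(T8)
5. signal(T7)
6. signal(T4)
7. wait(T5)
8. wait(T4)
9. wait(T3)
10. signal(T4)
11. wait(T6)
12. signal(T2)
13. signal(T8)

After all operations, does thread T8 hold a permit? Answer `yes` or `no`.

Answer: no

Derivation:
Step 1: wait(T2) -> count=3 queue=[] holders={T2}
Step 2: wait(T7) -> count=2 queue=[] holders={T2,T7}
Step 3: wait(T4) -> count=1 queue=[] holders={T2,T4,T7}
Step 4: wait(T8) -> count=0 queue=[] holders={T2,T4,T7,T8}
Step 5: signal(T7) -> count=1 queue=[] holders={T2,T4,T8}
Step 6: signal(T4) -> count=2 queue=[] holders={T2,T8}
Step 7: wait(T5) -> count=1 queue=[] holders={T2,T5,T8}
Step 8: wait(T4) -> count=0 queue=[] holders={T2,T4,T5,T8}
Step 9: wait(T3) -> count=0 queue=[T3] holders={T2,T4,T5,T8}
Step 10: signal(T4) -> count=0 queue=[] holders={T2,T3,T5,T8}
Step 11: wait(T6) -> count=0 queue=[T6] holders={T2,T3,T5,T8}
Step 12: signal(T2) -> count=0 queue=[] holders={T3,T5,T6,T8}
Step 13: signal(T8) -> count=1 queue=[] holders={T3,T5,T6}
Final holders: {T3,T5,T6} -> T8 not in holders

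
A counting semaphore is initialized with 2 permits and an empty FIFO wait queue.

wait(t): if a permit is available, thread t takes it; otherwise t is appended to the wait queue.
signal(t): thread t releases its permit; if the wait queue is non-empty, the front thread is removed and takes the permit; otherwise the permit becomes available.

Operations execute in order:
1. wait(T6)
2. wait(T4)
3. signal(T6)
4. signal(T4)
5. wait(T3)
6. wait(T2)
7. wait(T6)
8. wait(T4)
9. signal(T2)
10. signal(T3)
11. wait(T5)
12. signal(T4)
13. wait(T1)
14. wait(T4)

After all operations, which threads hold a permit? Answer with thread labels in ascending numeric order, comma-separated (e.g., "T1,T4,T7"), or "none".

Step 1: wait(T6) -> count=1 queue=[] holders={T6}
Step 2: wait(T4) -> count=0 queue=[] holders={T4,T6}
Step 3: signal(T6) -> count=1 queue=[] holders={T4}
Step 4: signal(T4) -> count=2 queue=[] holders={none}
Step 5: wait(T3) -> count=1 queue=[] holders={T3}
Step 6: wait(T2) -> count=0 queue=[] holders={T2,T3}
Step 7: wait(T6) -> count=0 queue=[T6] holders={T2,T3}
Step 8: wait(T4) -> count=0 queue=[T6,T4] holders={T2,T3}
Step 9: signal(T2) -> count=0 queue=[T4] holders={T3,T6}
Step 10: signal(T3) -> count=0 queue=[] holders={T4,T6}
Step 11: wait(T5) -> count=0 queue=[T5] holders={T4,T6}
Step 12: signal(T4) -> count=0 queue=[] holders={T5,T6}
Step 13: wait(T1) -> count=0 queue=[T1] holders={T5,T6}
Step 14: wait(T4) -> count=0 queue=[T1,T4] holders={T5,T6}
Final holders: T5,T6

Answer: T5,T6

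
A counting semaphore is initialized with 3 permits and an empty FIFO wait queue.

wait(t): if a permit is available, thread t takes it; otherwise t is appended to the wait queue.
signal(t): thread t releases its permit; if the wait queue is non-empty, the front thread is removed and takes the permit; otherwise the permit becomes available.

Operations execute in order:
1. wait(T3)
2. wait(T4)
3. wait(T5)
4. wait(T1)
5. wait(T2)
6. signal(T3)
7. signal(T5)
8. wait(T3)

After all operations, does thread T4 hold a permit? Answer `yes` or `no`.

Answer: yes

Derivation:
Step 1: wait(T3) -> count=2 queue=[] holders={T3}
Step 2: wait(T4) -> count=1 queue=[] holders={T3,T4}
Step 3: wait(T5) -> count=0 queue=[] holders={T3,T4,T5}
Step 4: wait(T1) -> count=0 queue=[T1] holders={T3,T4,T5}
Step 5: wait(T2) -> count=0 queue=[T1,T2] holders={T3,T4,T5}
Step 6: signal(T3) -> count=0 queue=[T2] holders={T1,T4,T5}
Step 7: signal(T5) -> count=0 queue=[] holders={T1,T2,T4}
Step 8: wait(T3) -> count=0 queue=[T3] holders={T1,T2,T4}
Final holders: {T1,T2,T4} -> T4 in holders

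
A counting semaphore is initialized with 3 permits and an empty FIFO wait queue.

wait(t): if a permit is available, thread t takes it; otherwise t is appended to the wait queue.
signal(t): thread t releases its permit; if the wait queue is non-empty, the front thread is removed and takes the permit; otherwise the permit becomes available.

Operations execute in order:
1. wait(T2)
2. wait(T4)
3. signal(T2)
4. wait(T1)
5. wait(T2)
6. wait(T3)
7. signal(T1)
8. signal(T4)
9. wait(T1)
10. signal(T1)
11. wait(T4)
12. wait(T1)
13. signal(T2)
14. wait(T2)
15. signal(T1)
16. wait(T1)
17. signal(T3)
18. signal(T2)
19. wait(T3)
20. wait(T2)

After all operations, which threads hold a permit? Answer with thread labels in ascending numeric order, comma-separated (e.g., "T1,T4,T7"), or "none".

Answer: T1,T3,T4

Derivation:
Step 1: wait(T2) -> count=2 queue=[] holders={T2}
Step 2: wait(T4) -> count=1 queue=[] holders={T2,T4}
Step 3: signal(T2) -> count=2 queue=[] holders={T4}
Step 4: wait(T1) -> count=1 queue=[] holders={T1,T4}
Step 5: wait(T2) -> count=0 queue=[] holders={T1,T2,T4}
Step 6: wait(T3) -> count=0 queue=[T3] holders={T1,T2,T4}
Step 7: signal(T1) -> count=0 queue=[] holders={T2,T3,T4}
Step 8: signal(T4) -> count=1 queue=[] holders={T2,T3}
Step 9: wait(T1) -> count=0 queue=[] holders={T1,T2,T3}
Step 10: signal(T1) -> count=1 queue=[] holders={T2,T3}
Step 11: wait(T4) -> count=0 queue=[] holders={T2,T3,T4}
Step 12: wait(T1) -> count=0 queue=[T1] holders={T2,T3,T4}
Step 13: signal(T2) -> count=0 queue=[] holders={T1,T3,T4}
Step 14: wait(T2) -> count=0 queue=[T2] holders={T1,T3,T4}
Step 15: signal(T1) -> count=0 queue=[] holders={T2,T3,T4}
Step 16: wait(T1) -> count=0 queue=[T1] holders={T2,T3,T4}
Step 17: signal(T3) -> count=0 queue=[] holders={T1,T2,T4}
Step 18: signal(T2) -> count=1 queue=[] holders={T1,T4}
Step 19: wait(T3) -> count=0 queue=[] holders={T1,T3,T4}
Step 20: wait(T2) -> count=0 queue=[T2] holders={T1,T3,T4}
Final holders: T1,T3,T4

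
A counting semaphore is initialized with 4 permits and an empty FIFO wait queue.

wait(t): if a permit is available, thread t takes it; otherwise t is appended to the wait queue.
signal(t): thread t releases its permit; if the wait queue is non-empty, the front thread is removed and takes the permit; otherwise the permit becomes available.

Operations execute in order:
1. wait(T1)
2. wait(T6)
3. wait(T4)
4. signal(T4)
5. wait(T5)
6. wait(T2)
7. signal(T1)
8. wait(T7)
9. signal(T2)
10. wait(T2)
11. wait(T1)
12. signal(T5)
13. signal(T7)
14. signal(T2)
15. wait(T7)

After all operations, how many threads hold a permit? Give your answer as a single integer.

Answer: 3

Derivation:
Step 1: wait(T1) -> count=3 queue=[] holders={T1}
Step 2: wait(T6) -> count=2 queue=[] holders={T1,T6}
Step 3: wait(T4) -> count=1 queue=[] holders={T1,T4,T6}
Step 4: signal(T4) -> count=2 queue=[] holders={T1,T6}
Step 5: wait(T5) -> count=1 queue=[] holders={T1,T5,T6}
Step 6: wait(T2) -> count=0 queue=[] holders={T1,T2,T5,T6}
Step 7: signal(T1) -> count=1 queue=[] holders={T2,T5,T6}
Step 8: wait(T7) -> count=0 queue=[] holders={T2,T5,T6,T7}
Step 9: signal(T2) -> count=1 queue=[] holders={T5,T6,T7}
Step 10: wait(T2) -> count=0 queue=[] holders={T2,T5,T6,T7}
Step 11: wait(T1) -> count=0 queue=[T1] holders={T2,T5,T6,T7}
Step 12: signal(T5) -> count=0 queue=[] holders={T1,T2,T6,T7}
Step 13: signal(T7) -> count=1 queue=[] holders={T1,T2,T6}
Step 14: signal(T2) -> count=2 queue=[] holders={T1,T6}
Step 15: wait(T7) -> count=1 queue=[] holders={T1,T6,T7}
Final holders: {T1,T6,T7} -> 3 thread(s)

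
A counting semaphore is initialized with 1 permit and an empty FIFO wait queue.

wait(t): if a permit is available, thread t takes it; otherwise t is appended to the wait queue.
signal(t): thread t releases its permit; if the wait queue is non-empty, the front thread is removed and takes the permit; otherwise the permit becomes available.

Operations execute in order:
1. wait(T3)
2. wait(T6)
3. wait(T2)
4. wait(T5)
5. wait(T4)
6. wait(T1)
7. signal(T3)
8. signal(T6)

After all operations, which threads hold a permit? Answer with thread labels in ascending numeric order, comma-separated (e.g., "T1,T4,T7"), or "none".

Answer: T2

Derivation:
Step 1: wait(T3) -> count=0 queue=[] holders={T3}
Step 2: wait(T6) -> count=0 queue=[T6] holders={T3}
Step 3: wait(T2) -> count=0 queue=[T6,T2] holders={T3}
Step 4: wait(T5) -> count=0 queue=[T6,T2,T5] holders={T3}
Step 5: wait(T4) -> count=0 queue=[T6,T2,T5,T4] holders={T3}
Step 6: wait(T1) -> count=0 queue=[T6,T2,T5,T4,T1] holders={T3}
Step 7: signal(T3) -> count=0 queue=[T2,T5,T4,T1] holders={T6}
Step 8: signal(T6) -> count=0 queue=[T5,T4,T1] holders={T2}
Final holders: T2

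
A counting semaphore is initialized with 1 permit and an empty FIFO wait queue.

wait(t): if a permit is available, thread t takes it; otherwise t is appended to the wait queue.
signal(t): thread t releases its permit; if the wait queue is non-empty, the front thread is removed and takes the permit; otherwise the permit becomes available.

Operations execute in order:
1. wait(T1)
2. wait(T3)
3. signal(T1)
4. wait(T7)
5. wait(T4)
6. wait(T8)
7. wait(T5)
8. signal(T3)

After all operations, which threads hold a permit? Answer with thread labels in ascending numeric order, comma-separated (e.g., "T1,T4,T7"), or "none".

Step 1: wait(T1) -> count=0 queue=[] holders={T1}
Step 2: wait(T3) -> count=0 queue=[T3] holders={T1}
Step 3: signal(T1) -> count=0 queue=[] holders={T3}
Step 4: wait(T7) -> count=0 queue=[T7] holders={T3}
Step 5: wait(T4) -> count=0 queue=[T7,T4] holders={T3}
Step 6: wait(T8) -> count=0 queue=[T7,T4,T8] holders={T3}
Step 7: wait(T5) -> count=0 queue=[T7,T4,T8,T5] holders={T3}
Step 8: signal(T3) -> count=0 queue=[T4,T8,T5] holders={T7}
Final holders: T7

Answer: T7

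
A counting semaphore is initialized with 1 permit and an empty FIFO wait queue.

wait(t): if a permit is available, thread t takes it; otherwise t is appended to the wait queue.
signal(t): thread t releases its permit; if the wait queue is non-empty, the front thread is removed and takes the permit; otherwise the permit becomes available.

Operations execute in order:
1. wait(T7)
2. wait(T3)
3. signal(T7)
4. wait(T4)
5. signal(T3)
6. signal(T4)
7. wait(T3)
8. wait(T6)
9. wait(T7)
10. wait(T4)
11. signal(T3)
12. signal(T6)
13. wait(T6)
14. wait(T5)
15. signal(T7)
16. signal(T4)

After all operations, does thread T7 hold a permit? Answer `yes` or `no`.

Step 1: wait(T7) -> count=0 queue=[] holders={T7}
Step 2: wait(T3) -> count=0 queue=[T3] holders={T7}
Step 3: signal(T7) -> count=0 queue=[] holders={T3}
Step 4: wait(T4) -> count=0 queue=[T4] holders={T3}
Step 5: signal(T3) -> count=0 queue=[] holders={T4}
Step 6: signal(T4) -> count=1 queue=[] holders={none}
Step 7: wait(T3) -> count=0 queue=[] holders={T3}
Step 8: wait(T6) -> count=0 queue=[T6] holders={T3}
Step 9: wait(T7) -> count=0 queue=[T6,T7] holders={T3}
Step 10: wait(T4) -> count=0 queue=[T6,T7,T4] holders={T3}
Step 11: signal(T3) -> count=0 queue=[T7,T4] holders={T6}
Step 12: signal(T6) -> count=0 queue=[T4] holders={T7}
Step 13: wait(T6) -> count=0 queue=[T4,T6] holders={T7}
Step 14: wait(T5) -> count=0 queue=[T4,T6,T5] holders={T7}
Step 15: signal(T7) -> count=0 queue=[T6,T5] holders={T4}
Step 16: signal(T4) -> count=0 queue=[T5] holders={T6}
Final holders: {T6} -> T7 not in holders

Answer: no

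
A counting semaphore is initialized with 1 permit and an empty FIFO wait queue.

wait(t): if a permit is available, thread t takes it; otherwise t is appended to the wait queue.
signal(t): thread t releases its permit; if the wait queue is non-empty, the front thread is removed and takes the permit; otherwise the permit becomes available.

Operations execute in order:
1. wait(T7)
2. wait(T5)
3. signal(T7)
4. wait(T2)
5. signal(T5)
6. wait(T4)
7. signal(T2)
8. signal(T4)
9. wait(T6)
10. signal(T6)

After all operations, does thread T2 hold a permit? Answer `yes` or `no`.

Step 1: wait(T7) -> count=0 queue=[] holders={T7}
Step 2: wait(T5) -> count=0 queue=[T5] holders={T7}
Step 3: signal(T7) -> count=0 queue=[] holders={T5}
Step 4: wait(T2) -> count=0 queue=[T2] holders={T5}
Step 5: signal(T5) -> count=0 queue=[] holders={T2}
Step 6: wait(T4) -> count=0 queue=[T4] holders={T2}
Step 7: signal(T2) -> count=0 queue=[] holders={T4}
Step 8: signal(T4) -> count=1 queue=[] holders={none}
Step 9: wait(T6) -> count=0 queue=[] holders={T6}
Step 10: signal(T6) -> count=1 queue=[] holders={none}
Final holders: {none} -> T2 not in holders

Answer: no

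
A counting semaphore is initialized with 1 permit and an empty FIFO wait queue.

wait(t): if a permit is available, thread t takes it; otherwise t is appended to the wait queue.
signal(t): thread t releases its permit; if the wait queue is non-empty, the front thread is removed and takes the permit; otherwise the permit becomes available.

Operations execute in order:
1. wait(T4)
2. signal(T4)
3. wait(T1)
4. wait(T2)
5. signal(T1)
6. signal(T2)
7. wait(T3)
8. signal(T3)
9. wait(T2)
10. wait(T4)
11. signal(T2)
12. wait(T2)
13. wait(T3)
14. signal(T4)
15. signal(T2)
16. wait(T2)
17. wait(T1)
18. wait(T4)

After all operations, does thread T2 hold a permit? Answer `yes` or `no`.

Step 1: wait(T4) -> count=0 queue=[] holders={T4}
Step 2: signal(T4) -> count=1 queue=[] holders={none}
Step 3: wait(T1) -> count=0 queue=[] holders={T1}
Step 4: wait(T2) -> count=0 queue=[T2] holders={T1}
Step 5: signal(T1) -> count=0 queue=[] holders={T2}
Step 6: signal(T2) -> count=1 queue=[] holders={none}
Step 7: wait(T3) -> count=0 queue=[] holders={T3}
Step 8: signal(T3) -> count=1 queue=[] holders={none}
Step 9: wait(T2) -> count=0 queue=[] holders={T2}
Step 10: wait(T4) -> count=0 queue=[T4] holders={T2}
Step 11: signal(T2) -> count=0 queue=[] holders={T4}
Step 12: wait(T2) -> count=0 queue=[T2] holders={T4}
Step 13: wait(T3) -> count=0 queue=[T2,T3] holders={T4}
Step 14: signal(T4) -> count=0 queue=[T3] holders={T2}
Step 15: signal(T2) -> count=0 queue=[] holders={T3}
Step 16: wait(T2) -> count=0 queue=[T2] holders={T3}
Step 17: wait(T1) -> count=0 queue=[T2,T1] holders={T3}
Step 18: wait(T4) -> count=0 queue=[T2,T1,T4] holders={T3}
Final holders: {T3} -> T2 not in holders

Answer: no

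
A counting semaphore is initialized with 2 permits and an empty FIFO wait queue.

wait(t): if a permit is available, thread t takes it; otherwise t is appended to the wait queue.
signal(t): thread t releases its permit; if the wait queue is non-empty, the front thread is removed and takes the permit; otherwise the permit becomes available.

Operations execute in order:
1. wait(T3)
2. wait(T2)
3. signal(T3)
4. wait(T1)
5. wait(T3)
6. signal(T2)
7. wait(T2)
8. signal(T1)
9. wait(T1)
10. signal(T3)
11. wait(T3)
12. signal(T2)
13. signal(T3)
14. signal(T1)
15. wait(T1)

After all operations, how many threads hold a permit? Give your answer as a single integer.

Step 1: wait(T3) -> count=1 queue=[] holders={T3}
Step 2: wait(T2) -> count=0 queue=[] holders={T2,T3}
Step 3: signal(T3) -> count=1 queue=[] holders={T2}
Step 4: wait(T1) -> count=0 queue=[] holders={T1,T2}
Step 5: wait(T3) -> count=0 queue=[T3] holders={T1,T2}
Step 6: signal(T2) -> count=0 queue=[] holders={T1,T3}
Step 7: wait(T2) -> count=0 queue=[T2] holders={T1,T3}
Step 8: signal(T1) -> count=0 queue=[] holders={T2,T3}
Step 9: wait(T1) -> count=0 queue=[T1] holders={T2,T3}
Step 10: signal(T3) -> count=0 queue=[] holders={T1,T2}
Step 11: wait(T3) -> count=0 queue=[T3] holders={T1,T2}
Step 12: signal(T2) -> count=0 queue=[] holders={T1,T3}
Step 13: signal(T3) -> count=1 queue=[] holders={T1}
Step 14: signal(T1) -> count=2 queue=[] holders={none}
Step 15: wait(T1) -> count=1 queue=[] holders={T1}
Final holders: {T1} -> 1 thread(s)

Answer: 1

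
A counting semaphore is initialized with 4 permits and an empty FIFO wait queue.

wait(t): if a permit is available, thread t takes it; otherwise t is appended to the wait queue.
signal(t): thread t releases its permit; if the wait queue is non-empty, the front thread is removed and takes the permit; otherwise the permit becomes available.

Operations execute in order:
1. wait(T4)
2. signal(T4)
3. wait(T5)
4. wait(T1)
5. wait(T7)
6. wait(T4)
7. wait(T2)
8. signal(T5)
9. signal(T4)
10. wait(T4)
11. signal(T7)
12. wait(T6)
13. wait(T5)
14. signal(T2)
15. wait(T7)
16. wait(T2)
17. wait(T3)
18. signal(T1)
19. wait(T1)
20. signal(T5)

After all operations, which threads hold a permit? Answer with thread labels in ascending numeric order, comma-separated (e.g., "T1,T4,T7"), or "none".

Step 1: wait(T4) -> count=3 queue=[] holders={T4}
Step 2: signal(T4) -> count=4 queue=[] holders={none}
Step 3: wait(T5) -> count=3 queue=[] holders={T5}
Step 4: wait(T1) -> count=2 queue=[] holders={T1,T5}
Step 5: wait(T7) -> count=1 queue=[] holders={T1,T5,T7}
Step 6: wait(T4) -> count=0 queue=[] holders={T1,T4,T5,T7}
Step 7: wait(T2) -> count=0 queue=[T2] holders={T1,T4,T5,T7}
Step 8: signal(T5) -> count=0 queue=[] holders={T1,T2,T4,T7}
Step 9: signal(T4) -> count=1 queue=[] holders={T1,T2,T7}
Step 10: wait(T4) -> count=0 queue=[] holders={T1,T2,T4,T7}
Step 11: signal(T7) -> count=1 queue=[] holders={T1,T2,T4}
Step 12: wait(T6) -> count=0 queue=[] holders={T1,T2,T4,T6}
Step 13: wait(T5) -> count=0 queue=[T5] holders={T1,T2,T4,T6}
Step 14: signal(T2) -> count=0 queue=[] holders={T1,T4,T5,T6}
Step 15: wait(T7) -> count=0 queue=[T7] holders={T1,T4,T5,T6}
Step 16: wait(T2) -> count=0 queue=[T7,T2] holders={T1,T4,T5,T6}
Step 17: wait(T3) -> count=0 queue=[T7,T2,T3] holders={T1,T4,T5,T6}
Step 18: signal(T1) -> count=0 queue=[T2,T3] holders={T4,T5,T6,T7}
Step 19: wait(T1) -> count=0 queue=[T2,T3,T1] holders={T4,T5,T6,T7}
Step 20: signal(T5) -> count=0 queue=[T3,T1] holders={T2,T4,T6,T7}
Final holders: T2,T4,T6,T7

Answer: T2,T4,T6,T7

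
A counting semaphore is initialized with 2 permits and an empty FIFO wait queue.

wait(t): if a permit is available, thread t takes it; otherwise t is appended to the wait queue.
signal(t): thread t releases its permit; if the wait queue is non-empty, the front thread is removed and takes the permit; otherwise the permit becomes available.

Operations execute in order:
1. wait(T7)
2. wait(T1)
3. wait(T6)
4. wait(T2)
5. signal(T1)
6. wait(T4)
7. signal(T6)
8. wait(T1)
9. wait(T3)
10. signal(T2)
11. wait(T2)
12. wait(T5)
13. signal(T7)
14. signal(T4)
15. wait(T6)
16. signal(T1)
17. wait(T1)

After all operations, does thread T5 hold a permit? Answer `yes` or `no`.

Answer: no

Derivation:
Step 1: wait(T7) -> count=1 queue=[] holders={T7}
Step 2: wait(T1) -> count=0 queue=[] holders={T1,T7}
Step 3: wait(T6) -> count=0 queue=[T6] holders={T1,T7}
Step 4: wait(T2) -> count=0 queue=[T6,T2] holders={T1,T7}
Step 5: signal(T1) -> count=0 queue=[T2] holders={T6,T7}
Step 6: wait(T4) -> count=0 queue=[T2,T4] holders={T6,T7}
Step 7: signal(T6) -> count=0 queue=[T4] holders={T2,T7}
Step 8: wait(T1) -> count=0 queue=[T4,T1] holders={T2,T7}
Step 9: wait(T3) -> count=0 queue=[T4,T1,T3] holders={T2,T7}
Step 10: signal(T2) -> count=0 queue=[T1,T3] holders={T4,T7}
Step 11: wait(T2) -> count=0 queue=[T1,T3,T2] holders={T4,T7}
Step 12: wait(T5) -> count=0 queue=[T1,T3,T2,T5] holders={T4,T7}
Step 13: signal(T7) -> count=0 queue=[T3,T2,T5] holders={T1,T4}
Step 14: signal(T4) -> count=0 queue=[T2,T5] holders={T1,T3}
Step 15: wait(T6) -> count=0 queue=[T2,T5,T6] holders={T1,T3}
Step 16: signal(T1) -> count=0 queue=[T5,T6] holders={T2,T3}
Step 17: wait(T1) -> count=0 queue=[T5,T6,T1] holders={T2,T3}
Final holders: {T2,T3} -> T5 not in holders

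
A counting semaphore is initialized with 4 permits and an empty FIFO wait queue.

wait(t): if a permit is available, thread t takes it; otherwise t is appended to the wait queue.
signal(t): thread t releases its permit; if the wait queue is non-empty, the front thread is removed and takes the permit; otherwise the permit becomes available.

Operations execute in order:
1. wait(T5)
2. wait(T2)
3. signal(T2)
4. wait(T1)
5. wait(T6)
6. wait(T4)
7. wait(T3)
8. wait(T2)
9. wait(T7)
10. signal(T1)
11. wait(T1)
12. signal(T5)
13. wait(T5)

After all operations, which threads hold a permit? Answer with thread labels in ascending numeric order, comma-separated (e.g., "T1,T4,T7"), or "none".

Step 1: wait(T5) -> count=3 queue=[] holders={T5}
Step 2: wait(T2) -> count=2 queue=[] holders={T2,T5}
Step 3: signal(T2) -> count=3 queue=[] holders={T5}
Step 4: wait(T1) -> count=2 queue=[] holders={T1,T5}
Step 5: wait(T6) -> count=1 queue=[] holders={T1,T5,T6}
Step 6: wait(T4) -> count=0 queue=[] holders={T1,T4,T5,T6}
Step 7: wait(T3) -> count=0 queue=[T3] holders={T1,T4,T5,T6}
Step 8: wait(T2) -> count=0 queue=[T3,T2] holders={T1,T4,T5,T6}
Step 9: wait(T7) -> count=0 queue=[T3,T2,T7] holders={T1,T4,T5,T6}
Step 10: signal(T1) -> count=0 queue=[T2,T7] holders={T3,T4,T5,T6}
Step 11: wait(T1) -> count=0 queue=[T2,T7,T1] holders={T3,T4,T5,T6}
Step 12: signal(T5) -> count=0 queue=[T7,T1] holders={T2,T3,T4,T6}
Step 13: wait(T5) -> count=0 queue=[T7,T1,T5] holders={T2,T3,T4,T6}
Final holders: T2,T3,T4,T6

Answer: T2,T3,T4,T6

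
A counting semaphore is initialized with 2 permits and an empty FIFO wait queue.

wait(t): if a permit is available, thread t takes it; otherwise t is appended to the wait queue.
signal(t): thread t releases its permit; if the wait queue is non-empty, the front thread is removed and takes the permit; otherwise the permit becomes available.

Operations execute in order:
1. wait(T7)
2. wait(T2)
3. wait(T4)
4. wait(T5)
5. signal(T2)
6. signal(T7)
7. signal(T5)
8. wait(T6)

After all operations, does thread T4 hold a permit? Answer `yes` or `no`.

Step 1: wait(T7) -> count=1 queue=[] holders={T7}
Step 2: wait(T2) -> count=0 queue=[] holders={T2,T7}
Step 3: wait(T4) -> count=0 queue=[T4] holders={T2,T7}
Step 4: wait(T5) -> count=0 queue=[T4,T5] holders={T2,T7}
Step 5: signal(T2) -> count=0 queue=[T5] holders={T4,T7}
Step 6: signal(T7) -> count=0 queue=[] holders={T4,T5}
Step 7: signal(T5) -> count=1 queue=[] holders={T4}
Step 8: wait(T6) -> count=0 queue=[] holders={T4,T6}
Final holders: {T4,T6} -> T4 in holders

Answer: yes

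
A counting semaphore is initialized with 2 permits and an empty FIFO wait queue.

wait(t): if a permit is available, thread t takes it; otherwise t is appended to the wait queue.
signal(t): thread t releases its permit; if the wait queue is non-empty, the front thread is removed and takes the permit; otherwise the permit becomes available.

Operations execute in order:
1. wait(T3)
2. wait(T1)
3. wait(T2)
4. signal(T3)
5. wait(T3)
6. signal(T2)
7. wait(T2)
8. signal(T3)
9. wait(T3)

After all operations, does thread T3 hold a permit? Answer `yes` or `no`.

Answer: no

Derivation:
Step 1: wait(T3) -> count=1 queue=[] holders={T3}
Step 2: wait(T1) -> count=0 queue=[] holders={T1,T3}
Step 3: wait(T2) -> count=0 queue=[T2] holders={T1,T3}
Step 4: signal(T3) -> count=0 queue=[] holders={T1,T2}
Step 5: wait(T3) -> count=0 queue=[T3] holders={T1,T2}
Step 6: signal(T2) -> count=0 queue=[] holders={T1,T3}
Step 7: wait(T2) -> count=0 queue=[T2] holders={T1,T3}
Step 8: signal(T3) -> count=0 queue=[] holders={T1,T2}
Step 9: wait(T3) -> count=0 queue=[T3] holders={T1,T2}
Final holders: {T1,T2} -> T3 not in holders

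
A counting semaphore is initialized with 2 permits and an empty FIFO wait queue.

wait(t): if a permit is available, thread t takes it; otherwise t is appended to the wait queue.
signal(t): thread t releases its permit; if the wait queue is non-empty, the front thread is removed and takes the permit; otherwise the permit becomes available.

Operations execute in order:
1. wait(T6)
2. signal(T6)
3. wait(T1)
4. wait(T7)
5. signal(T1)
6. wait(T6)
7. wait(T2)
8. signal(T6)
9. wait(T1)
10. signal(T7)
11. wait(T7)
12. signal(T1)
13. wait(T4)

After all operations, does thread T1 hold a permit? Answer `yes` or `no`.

Step 1: wait(T6) -> count=1 queue=[] holders={T6}
Step 2: signal(T6) -> count=2 queue=[] holders={none}
Step 3: wait(T1) -> count=1 queue=[] holders={T1}
Step 4: wait(T7) -> count=0 queue=[] holders={T1,T7}
Step 5: signal(T1) -> count=1 queue=[] holders={T7}
Step 6: wait(T6) -> count=0 queue=[] holders={T6,T7}
Step 7: wait(T2) -> count=0 queue=[T2] holders={T6,T7}
Step 8: signal(T6) -> count=0 queue=[] holders={T2,T7}
Step 9: wait(T1) -> count=0 queue=[T1] holders={T2,T7}
Step 10: signal(T7) -> count=0 queue=[] holders={T1,T2}
Step 11: wait(T7) -> count=0 queue=[T7] holders={T1,T2}
Step 12: signal(T1) -> count=0 queue=[] holders={T2,T7}
Step 13: wait(T4) -> count=0 queue=[T4] holders={T2,T7}
Final holders: {T2,T7} -> T1 not in holders

Answer: no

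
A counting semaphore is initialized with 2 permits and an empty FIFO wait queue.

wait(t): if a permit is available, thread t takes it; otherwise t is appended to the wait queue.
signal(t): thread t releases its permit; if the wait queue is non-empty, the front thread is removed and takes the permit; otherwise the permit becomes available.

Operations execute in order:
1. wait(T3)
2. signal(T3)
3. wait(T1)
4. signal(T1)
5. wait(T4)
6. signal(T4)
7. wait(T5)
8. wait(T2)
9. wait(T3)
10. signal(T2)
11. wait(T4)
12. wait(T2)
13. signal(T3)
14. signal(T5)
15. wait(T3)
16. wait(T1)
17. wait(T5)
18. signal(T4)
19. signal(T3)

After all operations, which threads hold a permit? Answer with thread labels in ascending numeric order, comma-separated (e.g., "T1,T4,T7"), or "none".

Step 1: wait(T3) -> count=1 queue=[] holders={T3}
Step 2: signal(T3) -> count=2 queue=[] holders={none}
Step 3: wait(T1) -> count=1 queue=[] holders={T1}
Step 4: signal(T1) -> count=2 queue=[] holders={none}
Step 5: wait(T4) -> count=1 queue=[] holders={T4}
Step 6: signal(T4) -> count=2 queue=[] holders={none}
Step 7: wait(T5) -> count=1 queue=[] holders={T5}
Step 8: wait(T2) -> count=0 queue=[] holders={T2,T5}
Step 9: wait(T3) -> count=0 queue=[T3] holders={T2,T5}
Step 10: signal(T2) -> count=0 queue=[] holders={T3,T5}
Step 11: wait(T4) -> count=0 queue=[T4] holders={T3,T5}
Step 12: wait(T2) -> count=0 queue=[T4,T2] holders={T3,T5}
Step 13: signal(T3) -> count=0 queue=[T2] holders={T4,T5}
Step 14: signal(T5) -> count=0 queue=[] holders={T2,T4}
Step 15: wait(T3) -> count=0 queue=[T3] holders={T2,T4}
Step 16: wait(T1) -> count=0 queue=[T3,T1] holders={T2,T4}
Step 17: wait(T5) -> count=0 queue=[T3,T1,T5] holders={T2,T4}
Step 18: signal(T4) -> count=0 queue=[T1,T5] holders={T2,T3}
Step 19: signal(T3) -> count=0 queue=[T5] holders={T1,T2}
Final holders: T1,T2

Answer: T1,T2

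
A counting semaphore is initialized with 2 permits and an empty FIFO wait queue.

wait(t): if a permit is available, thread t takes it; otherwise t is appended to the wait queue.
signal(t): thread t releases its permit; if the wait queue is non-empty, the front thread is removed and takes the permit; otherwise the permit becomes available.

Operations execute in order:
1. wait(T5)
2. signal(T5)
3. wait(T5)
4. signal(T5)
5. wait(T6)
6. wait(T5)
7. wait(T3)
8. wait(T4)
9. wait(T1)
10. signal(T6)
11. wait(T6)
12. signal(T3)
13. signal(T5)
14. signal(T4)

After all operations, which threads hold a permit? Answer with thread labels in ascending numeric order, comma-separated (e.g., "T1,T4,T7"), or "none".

Answer: T1,T6

Derivation:
Step 1: wait(T5) -> count=1 queue=[] holders={T5}
Step 2: signal(T5) -> count=2 queue=[] holders={none}
Step 3: wait(T5) -> count=1 queue=[] holders={T5}
Step 4: signal(T5) -> count=2 queue=[] holders={none}
Step 5: wait(T6) -> count=1 queue=[] holders={T6}
Step 6: wait(T5) -> count=0 queue=[] holders={T5,T6}
Step 7: wait(T3) -> count=0 queue=[T3] holders={T5,T6}
Step 8: wait(T4) -> count=0 queue=[T3,T4] holders={T5,T6}
Step 9: wait(T1) -> count=0 queue=[T3,T4,T1] holders={T5,T6}
Step 10: signal(T6) -> count=0 queue=[T4,T1] holders={T3,T5}
Step 11: wait(T6) -> count=0 queue=[T4,T1,T6] holders={T3,T5}
Step 12: signal(T3) -> count=0 queue=[T1,T6] holders={T4,T5}
Step 13: signal(T5) -> count=0 queue=[T6] holders={T1,T4}
Step 14: signal(T4) -> count=0 queue=[] holders={T1,T6}
Final holders: T1,T6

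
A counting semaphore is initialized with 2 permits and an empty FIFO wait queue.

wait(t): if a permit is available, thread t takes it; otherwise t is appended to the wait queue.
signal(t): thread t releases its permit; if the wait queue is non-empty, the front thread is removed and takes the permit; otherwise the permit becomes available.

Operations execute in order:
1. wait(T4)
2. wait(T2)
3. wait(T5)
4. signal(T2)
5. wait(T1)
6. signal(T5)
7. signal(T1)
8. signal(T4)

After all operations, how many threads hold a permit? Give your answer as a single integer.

Step 1: wait(T4) -> count=1 queue=[] holders={T4}
Step 2: wait(T2) -> count=0 queue=[] holders={T2,T4}
Step 3: wait(T5) -> count=0 queue=[T5] holders={T2,T4}
Step 4: signal(T2) -> count=0 queue=[] holders={T4,T5}
Step 5: wait(T1) -> count=0 queue=[T1] holders={T4,T5}
Step 6: signal(T5) -> count=0 queue=[] holders={T1,T4}
Step 7: signal(T1) -> count=1 queue=[] holders={T4}
Step 8: signal(T4) -> count=2 queue=[] holders={none}
Final holders: {none} -> 0 thread(s)

Answer: 0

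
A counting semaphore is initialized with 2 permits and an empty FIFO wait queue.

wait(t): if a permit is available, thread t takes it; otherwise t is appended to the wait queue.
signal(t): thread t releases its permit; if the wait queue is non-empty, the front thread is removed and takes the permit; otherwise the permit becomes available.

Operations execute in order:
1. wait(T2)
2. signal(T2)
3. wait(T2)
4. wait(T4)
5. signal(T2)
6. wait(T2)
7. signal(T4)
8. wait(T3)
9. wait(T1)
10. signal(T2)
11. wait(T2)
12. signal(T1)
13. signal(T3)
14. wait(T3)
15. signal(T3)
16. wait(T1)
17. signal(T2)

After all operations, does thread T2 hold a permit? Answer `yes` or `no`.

Step 1: wait(T2) -> count=1 queue=[] holders={T2}
Step 2: signal(T2) -> count=2 queue=[] holders={none}
Step 3: wait(T2) -> count=1 queue=[] holders={T2}
Step 4: wait(T4) -> count=0 queue=[] holders={T2,T4}
Step 5: signal(T2) -> count=1 queue=[] holders={T4}
Step 6: wait(T2) -> count=0 queue=[] holders={T2,T4}
Step 7: signal(T4) -> count=1 queue=[] holders={T2}
Step 8: wait(T3) -> count=0 queue=[] holders={T2,T3}
Step 9: wait(T1) -> count=0 queue=[T1] holders={T2,T3}
Step 10: signal(T2) -> count=0 queue=[] holders={T1,T3}
Step 11: wait(T2) -> count=0 queue=[T2] holders={T1,T3}
Step 12: signal(T1) -> count=0 queue=[] holders={T2,T3}
Step 13: signal(T3) -> count=1 queue=[] holders={T2}
Step 14: wait(T3) -> count=0 queue=[] holders={T2,T3}
Step 15: signal(T3) -> count=1 queue=[] holders={T2}
Step 16: wait(T1) -> count=0 queue=[] holders={T1,T2}
Step 17: signal(T2) -> count=1 queue=[] holders={T1}
Final holders: {T1} -> T2 not in holders

Answer: no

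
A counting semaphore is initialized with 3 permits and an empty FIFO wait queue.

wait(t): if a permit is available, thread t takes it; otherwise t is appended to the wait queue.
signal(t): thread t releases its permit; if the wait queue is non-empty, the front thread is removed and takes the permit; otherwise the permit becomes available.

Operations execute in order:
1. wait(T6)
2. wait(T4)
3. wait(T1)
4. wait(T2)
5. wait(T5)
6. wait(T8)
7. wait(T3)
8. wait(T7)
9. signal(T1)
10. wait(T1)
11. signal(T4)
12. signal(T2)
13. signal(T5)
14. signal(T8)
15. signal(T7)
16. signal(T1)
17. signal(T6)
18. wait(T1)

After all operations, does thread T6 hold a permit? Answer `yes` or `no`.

Step 1: wait(T6) -> count=2 queue=[] holders={T6}
Step 2: wait(T4) -> count=1 queue=[] holders={T4,T6}
Step 3: wait(T1) -> count=0 queue=[] holders={T1,T4,T6}
Step 4: wait(T2) -> count=0 queue=[T2] holders={T1,T4,T6}
Step 5: wait(T5) -> count=0 queue=[T2,T5] holders={T1,T4,T6}
Step 6: wait(T8) -> count=0 queue=[T2,T5,T8] holders={T1,T4,T6}
Step 7: wait(T3) -> count=0 queue=[T2,T5,T8,T3] holders={T1,T4,T6}
Step 8: wait(T7) -> count=0 queue=[T2,T5,T8,T3,T7] holders={T1,T4,T6}
Step 9: signal(T1) -> count=0 queue=[T5,T8,T3,T7] holders={T2,T4,T6}
Step 10: wait(T1) -> count=0 queue=[T5,T8,T3,T7,T1] holders={T2,T4,T6}
Step 11: signal(T4) -> count=0 queue=[T8,T3,T7,T1] holders={T2,T5,T6}
Step 12: signal(T2) -> count=0 queue=[T3,T7,T1] holders={T5,T6,T8}
Step 13: signal(T5) -> count=0 queue=[T7,T1] holders={T3,T6,T8}
Step 14: signal(T8) -> count=0 queue=[T1] holders={T3,T6,T7}
Step 15: signal(T7) -> count=0 queue=[] holders={T1,T3,T6}
Step 16: signal(T1) -> count=1 queue=[] holders={T3,T6}
Step 17: signal(T6) -> count=2 queue=[] holders={T3}
Step 18: wait(T1) -> count=1 queue=[] holders={T1,T3}
Final holders: {T1,T3} -> T6 not in holders

Answer: no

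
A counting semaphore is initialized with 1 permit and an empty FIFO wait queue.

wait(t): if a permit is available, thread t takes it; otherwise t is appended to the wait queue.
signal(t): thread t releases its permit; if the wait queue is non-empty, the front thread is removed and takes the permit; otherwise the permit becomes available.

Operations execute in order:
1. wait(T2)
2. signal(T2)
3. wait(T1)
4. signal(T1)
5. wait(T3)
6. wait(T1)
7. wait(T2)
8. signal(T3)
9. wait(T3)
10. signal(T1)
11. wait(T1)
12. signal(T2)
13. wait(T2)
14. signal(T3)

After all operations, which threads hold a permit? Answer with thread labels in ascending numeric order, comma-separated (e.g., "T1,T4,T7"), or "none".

Answer: T1

Derivation:
Step 1: wait(T2) -> count=0 queue=[] holders={T2}
Step 2: signal(T2) -> count=1 queue=[] holders={none}
Step 3: wait(T1) -> count=0 queue=[] holders={T1}
Step 4: signal(T1) -> count=1 queue=[] holders={none}
Step 5: wait(T3) -> count=0 queue=[] holders={T3}
Step 6: wait(T1) -> count=0 queue=[T1] holders={T3}
Step 7: wait(T2) -> count=0 queue=[T1,T2] holders={T3}
Step 8: signal(T3) -> count=0 queue=[T2] holders={T1}
Step 9: wait(T3) -> count=0 queue=[T2,T3] holders={T1}
Step 10: signal(T1) -> count=0 queue=[T3] holders={T2}
Step 11: wait(T1) -> count=0 queue=[T3,T1] holders={T2}
Step 12: signal(T2) -> count=0 queue=[T1] holders={T3}
Step 13: wait(T2) -> count=0 queue=[T1,T2] holders={T3}
Step 14: signal(T3) -> count=0 queue=[T2] holders={T1}
Final holders: T1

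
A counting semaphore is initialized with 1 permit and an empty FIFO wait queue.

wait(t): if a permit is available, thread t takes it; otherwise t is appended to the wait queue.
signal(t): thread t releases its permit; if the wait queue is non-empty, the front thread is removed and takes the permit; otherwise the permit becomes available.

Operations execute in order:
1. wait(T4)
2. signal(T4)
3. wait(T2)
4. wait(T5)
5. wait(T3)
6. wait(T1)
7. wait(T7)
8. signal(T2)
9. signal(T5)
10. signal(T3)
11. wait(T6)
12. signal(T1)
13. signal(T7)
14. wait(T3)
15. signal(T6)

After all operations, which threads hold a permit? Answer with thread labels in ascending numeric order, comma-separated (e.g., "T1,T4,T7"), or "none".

Step 1: wait(T4) -> count=0 queue=[] holders={T4}
Step 2: signal(T4) -> count=1 queue=[] holders={none}
Step 3: wait(T2) -> count=0 queue=[] holders={T2}
Step 4: wait(T5) -> count=0 queue=[T5] holders={T2}
Step 5: wait(T3) -> count=0 queue=[T5,T3] holders={T2}
Step 6: wait(T1) -> count=0 queue=[T5,T3,T1] holders={T2}
Step 7: wait(T7) -> count=0 queue=[T5,T3,T1,T7] holders={T2}
Step 8: signal(T2) -> count=0 queue=[T3,T1,T7] holders={T5}
Step 9: signal(T5) -> count=0 queue=[T1,T7] holders={T3}
Step 10: signal(T3) -> count=0 queue=[T7] holders={T1}
Step 11: wait(T6) -> count=0 queue=[T7,T6] holders={T1}
Step 12: signal(T1) -> count=0 queue=[T6] holders={T7}
Step 13: signal(T7) -> count=0 queue=[] holders={T6}
Step 14: wait(T3) -> count=0 queue=[T3] holders={T6}
Step 15: signal(T6) -> count=0 queue=[] holders={T3}
Final holders: T3

Answer: T3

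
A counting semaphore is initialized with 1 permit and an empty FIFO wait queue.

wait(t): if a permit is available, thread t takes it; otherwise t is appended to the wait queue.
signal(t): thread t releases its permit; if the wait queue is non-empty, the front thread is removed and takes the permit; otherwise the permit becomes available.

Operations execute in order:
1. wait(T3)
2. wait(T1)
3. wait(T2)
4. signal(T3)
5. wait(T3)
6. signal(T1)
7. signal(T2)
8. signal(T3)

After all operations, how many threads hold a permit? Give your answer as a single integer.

Answer: 0

Derivation:
Step 1: wait(T3) -> count=0 queue=[] holders={T3}
Step 2: wait(T1) -> count=0 queue=[T1] holders={T3}
Step 3: wait(T2) -> count=0 queue=[T1,T2] holders={T3}
Step 4: signal(T3) -> count=0 queue=[T2] holders={T1}
Step 5: wait(T3) -> count=0 queue=[T2,T3] holders={T1}
Step 6: signal(T1) -> count=0 queue=[T3] holders={T2}
Step 7: signal(T2) -> count=0 queue=[] holders={T3}
Step 8: signal(T3) -> count=1 queue=[] holders={none}
Final holders: {none} -> 0 thread(s)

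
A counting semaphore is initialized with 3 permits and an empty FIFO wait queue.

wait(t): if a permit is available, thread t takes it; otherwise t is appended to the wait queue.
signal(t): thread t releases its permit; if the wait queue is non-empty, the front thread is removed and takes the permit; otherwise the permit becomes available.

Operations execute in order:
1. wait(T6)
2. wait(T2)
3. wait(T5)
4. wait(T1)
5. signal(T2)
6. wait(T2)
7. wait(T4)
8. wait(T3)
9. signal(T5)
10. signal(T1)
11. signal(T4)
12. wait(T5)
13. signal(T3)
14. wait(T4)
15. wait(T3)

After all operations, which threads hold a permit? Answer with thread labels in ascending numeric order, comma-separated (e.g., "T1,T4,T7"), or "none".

Answer: T2,T5,T6

Derivation:
Step 1: wait(T6) -> count=2 queue=[] holders={T6}
Step 2: wait(T2) -> count=1 queue=[] holders={T2,T6}
Step 3: wait(T5) -> count=0 queue=[] holders={T2,T5,T6}
Step 4: wait(T1) -> count=0 queue=[T1] holders={T2,T5,T6}
Step 5: signal(T2) -> count=0 queue=[] holders={T1,T5,T6}
Step 6: wait(T2) -> count=0 queue=[T2] holders={T1,T5,T6}
Step 7: wait(T4) -> count=0 queue=[T2,T4] holders={T1,T5,T6}
Step 8: wait(T3) -> count=0 queue=[T2,T4,T3] holders={T1,T5,T6}
Step 9: signal(T5) -> count=0 queue=[T4,T3] holders={T1,T2,T6}
Step 10: signal(T1) -> count=0 queue=[T3] holders={T2,T4,T6}
Step 11: signal(T4) -> count=0 queue=[] holders={T2,T3,T6}
Step 12: wait(T5) -> count=0 queue=[T5] holders={T2,T3,T6}
Step 13: signal(T3) -> count=0 queue=[] holders={T2,T5,T6}
Step 14: wait(T4) -> count=0 queue=[T4] holders={T2,T5,T6}
Step 15: wait(T3) -> count=0 queue=[T4,T3] holders={T2,T5,T6}
Final holders: T2,T5,T6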